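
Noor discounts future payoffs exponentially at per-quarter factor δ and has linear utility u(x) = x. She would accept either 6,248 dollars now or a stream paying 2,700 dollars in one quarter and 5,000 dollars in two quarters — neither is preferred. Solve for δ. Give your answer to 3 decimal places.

δ ≈ 0.880

Present value of the stream is 2700·δ + 5000·δ². Indifference gives 2700δ + 5000δ² = 6248.
Rearranged: 5000δ² + 2700δ − 6248 = 0.
By the quadratic formula (taking the positive root), δ = (−2700 + √132250000.00) / 10000 ≈ 0.880.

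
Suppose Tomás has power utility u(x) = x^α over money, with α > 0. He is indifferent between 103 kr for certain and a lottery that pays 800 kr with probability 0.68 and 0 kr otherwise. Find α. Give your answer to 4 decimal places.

EU(lottery) = 0.68·800^α + 0.32·0 = 0.68·800^α.
Indifference: 103^α = 0.68·800^α, so (103/800)^α = 0.68.
α = ln(0.68) / ln(103/800) = -0.3856625/-2.0498827 ≈ 0.1881.

α ≈ 0.1881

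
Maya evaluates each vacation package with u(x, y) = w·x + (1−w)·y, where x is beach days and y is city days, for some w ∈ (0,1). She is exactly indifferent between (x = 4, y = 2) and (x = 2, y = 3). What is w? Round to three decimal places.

w = 0.333

Indifference: w·4 + (1−w)·2 = w·2 + (1−w)·3.
w·(4−2) = (1−w)·(3−2), i.e. w·2 = (1−w)·1.
Hence w = 1/(2+1) = 1/3 = 0.333.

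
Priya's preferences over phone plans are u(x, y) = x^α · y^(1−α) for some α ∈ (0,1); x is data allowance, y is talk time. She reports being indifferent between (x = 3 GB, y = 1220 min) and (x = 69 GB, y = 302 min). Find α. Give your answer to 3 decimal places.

Set the two utilities equal: 3^α·1220^(1−α) = 69^α·302^(1−α).
Rearrange to (3/69)^α = (302/1220)^(1−α) and take logs: α·-3.135494 = (1−α)·-1.396179.
So α/(1−α) = (-1.396179)/(-3.135494) = 0.445282, and α = 0.445282/1.445282 ≈ 0.308.

α ≈ 0.308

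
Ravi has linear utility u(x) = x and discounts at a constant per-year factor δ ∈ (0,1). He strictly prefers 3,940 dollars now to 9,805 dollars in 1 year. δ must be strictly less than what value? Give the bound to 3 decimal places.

The preference means 3940 > δ·9805.
Dividing through by 9805 gives δ < 0.40184.

δ < 0.402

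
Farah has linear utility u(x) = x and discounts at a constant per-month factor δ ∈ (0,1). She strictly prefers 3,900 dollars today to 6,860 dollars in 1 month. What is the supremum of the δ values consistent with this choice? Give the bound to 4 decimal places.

Under u(x) = x this choice says 3900 > δ·6860.
So δ < 3900/6860 = 0.56851.

δ < 0.5685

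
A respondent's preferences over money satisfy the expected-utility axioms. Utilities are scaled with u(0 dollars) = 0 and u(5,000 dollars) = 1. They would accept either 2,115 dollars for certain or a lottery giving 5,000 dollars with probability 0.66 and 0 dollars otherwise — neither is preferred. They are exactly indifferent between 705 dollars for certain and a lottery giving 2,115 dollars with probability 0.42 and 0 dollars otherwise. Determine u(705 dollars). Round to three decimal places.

From the first indifference, u(2,115 dollars) = 0.66·u(5,000 dollars) + 0.34·u(0 dollars) = 0.66·1 + 0.34·0 = 0.66.
Chaining: u(705 dollars) = 0.42·0.66 + 0.58·0.00 = 0.2772.

0.277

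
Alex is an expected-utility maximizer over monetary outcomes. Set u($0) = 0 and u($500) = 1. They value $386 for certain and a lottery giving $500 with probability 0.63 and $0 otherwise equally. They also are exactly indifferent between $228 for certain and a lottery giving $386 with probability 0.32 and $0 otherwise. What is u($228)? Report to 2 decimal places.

From the first indifference, u($386) = 0.63·u($500) + 0.37·u($0) = 0.63·1 + 0.37·0 = 0.63.
Chaining: u($228) = 0.32·0.63 + 0.68·0.00 = 0.2016.

0.20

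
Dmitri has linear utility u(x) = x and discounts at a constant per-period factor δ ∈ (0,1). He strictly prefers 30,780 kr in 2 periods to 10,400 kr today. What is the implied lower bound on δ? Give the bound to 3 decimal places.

δ > 0.581

Comparing present values: 10400 < δ^2·30780.
Hence δ^2 > 10400/30780 = 0.33788, and x ↦ x^(1/2) is increasing on (0,∞).
δ > 0.33788^(1/2) = 0.581.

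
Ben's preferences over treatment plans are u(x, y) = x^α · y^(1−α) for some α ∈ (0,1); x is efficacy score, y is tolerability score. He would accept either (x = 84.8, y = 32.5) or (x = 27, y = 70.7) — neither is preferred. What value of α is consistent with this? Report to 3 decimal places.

α ≈ 0.404

The Cobb–Douglas utilities coincide, so 84.8^α·32.5^(1−α) = 27^α·70.7^(1−α).
Taking logs: α·ln 84.8 + (1−α)·ln 32.5 = α·ln 27 + (1−α)·ln 70.7, i.e. α·1.144459 = (1−α)·0.777205.
Thus α·(1.921664) = 0.777205, so α = 0.777205/1.921664 ≈ 0.404.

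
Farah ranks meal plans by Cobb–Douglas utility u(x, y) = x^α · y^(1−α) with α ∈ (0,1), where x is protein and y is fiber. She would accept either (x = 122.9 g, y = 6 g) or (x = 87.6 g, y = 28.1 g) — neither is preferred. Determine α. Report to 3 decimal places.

Set the two utilities equal: 122.9^α·6^(1−α) = 87.6^α·28.1^(1−α).
(122.9/87.6)^α = (28.1/6)^(1−α); take logs: α·ln(122.9/87.6) = (1−α)·ln(28.1/6), i.e. α·0.338590 = (1−α)·1.544010.
With A = 0.338590 and B = 1.544010: α·A = (1−α)·B, so α = B/(A+B) = 1.544010/1.882600 ≈ 0.820.

α ≈ 0.820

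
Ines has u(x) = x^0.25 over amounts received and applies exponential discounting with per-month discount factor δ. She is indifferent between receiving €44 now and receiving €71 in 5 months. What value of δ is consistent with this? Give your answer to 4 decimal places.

δ ≈ 0.9764

The payoff in 5 months is discounted by δ^5, so u(44) = δ^5·u(71) and δ^5 = u(44)/u(71).
With u(x) = x^0.25: δ^5 = 44^0.25/71^0.25 = (44/71)^0.25 = 0.88726.
Hence δ = (0.88726)^(1/5) = 0.976359.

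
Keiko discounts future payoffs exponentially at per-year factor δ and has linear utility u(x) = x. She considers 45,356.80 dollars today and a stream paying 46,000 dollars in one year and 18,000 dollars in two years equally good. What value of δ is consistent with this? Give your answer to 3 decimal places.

δ ≈ 0.760

Equating present values: 45356.80 = 46000δ + 18000δ².
So 18000δ² + 46000δ − 45356.80 = 0.
δ = (−46000 + √(46000² + 4·18000·45356.80)) / (2·18000) = (−46000 + √5381689600.00) / 36000 ≈ 0.760.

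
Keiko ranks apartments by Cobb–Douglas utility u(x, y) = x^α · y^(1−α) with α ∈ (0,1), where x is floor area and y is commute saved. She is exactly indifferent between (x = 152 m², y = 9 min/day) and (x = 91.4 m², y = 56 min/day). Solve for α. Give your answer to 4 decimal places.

α ≈ 0.7823

The Cobb–Douglas utilities coincide, so 152^α·9^(1−α) = 91.4^α·56^(1−α).
Rearrange to (152/91.4)^α = (56/9)^(1−α) and take logs: α·0.5086350 = (1−α)·1.8281271.
So α/(1−α) = (1.8281271)/(0.5086350) = 3.5941827, and α = 3.5941827/4.5941827 ≈ 0.7823.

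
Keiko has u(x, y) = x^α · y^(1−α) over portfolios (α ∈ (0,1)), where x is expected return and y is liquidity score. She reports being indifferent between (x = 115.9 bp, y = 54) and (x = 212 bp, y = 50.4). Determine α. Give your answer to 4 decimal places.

α ≈ 0.1025

Indifference: 115.9^α · 54^(1−α) = 212^α · 50.4^(1−α).
Rearrange to (115.9/212)^α = (50.4/54)^(1−α) and take logs: α·-0.6038585 = (1−α)·-0.0689929.
Thus α·(-0.6728514) = -0.0689929, so α = -0.0689929/-0.6728514 ≈ 0.1025.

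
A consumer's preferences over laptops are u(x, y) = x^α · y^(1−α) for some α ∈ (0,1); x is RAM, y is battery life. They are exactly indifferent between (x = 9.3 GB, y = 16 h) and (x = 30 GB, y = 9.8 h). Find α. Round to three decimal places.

α ≈ 0.295

Set the two utilities equal: 9.3^α·16^(1−α) = 30^α·9.8^(1−α).
(9.3/30)^α = (9.8/16)^(1−α); take logs: α·ln(9.3/30) = (1−α)·ln(9.8/16), i.e. α·-1.171183 = (1−α)·-0.490206.
So α/(1−α) = (-0.490206)/(-1.171183) = 0.418556, and α = 0.418556/1.418556 ≈ 0.295.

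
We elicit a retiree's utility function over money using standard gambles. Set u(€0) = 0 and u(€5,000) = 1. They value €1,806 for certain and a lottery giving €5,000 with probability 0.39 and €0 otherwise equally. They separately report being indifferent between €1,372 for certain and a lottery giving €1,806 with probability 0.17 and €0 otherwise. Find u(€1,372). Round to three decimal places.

First, u(€1,806) = 0.39·u(€5,000) + 0.61·u(€0) = 0.39.
The second indifference gives u(€1,372) = 0.17·u(€1,806) + 0.83·u(€0) = 0.17·0.39 + 0.83·0.00 = 0.0663.

0.066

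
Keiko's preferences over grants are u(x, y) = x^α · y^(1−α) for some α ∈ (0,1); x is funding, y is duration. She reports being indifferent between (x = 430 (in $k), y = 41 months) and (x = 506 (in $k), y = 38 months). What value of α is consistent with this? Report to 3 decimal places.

α ≈ 0.318

The Cobb–Douglas utilities coincide, so 430^α·41^(1−α) = 506^α·38^(1−α).
(430/506)^α = (38/41)^(1−α); take logs: α·ln(430/506) = (1−α)·ln(38/41), i.e. α·-0.162751 = (1−α)·-0.075986.
With A = -0.162751 and B = -0.075986: α·A = (1−α)·B, so α = B/(A+B) = -0.075986/-0.238737 ≈ 0.318.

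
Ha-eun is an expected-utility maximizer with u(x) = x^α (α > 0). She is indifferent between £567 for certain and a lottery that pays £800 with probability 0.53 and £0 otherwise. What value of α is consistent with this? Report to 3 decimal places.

EU(lottery) = 0.53·800^α + 0.47·0 = 0.53·800^α.
Equating: 567^α = 0.53·800^α, i.e. 0.7087^α = 0.53.
Taking logs: α·ln(567/800) = ln(0.53), so α = -0.634878 / -0.344252 ≈ 1.844.

α ≈ 1.844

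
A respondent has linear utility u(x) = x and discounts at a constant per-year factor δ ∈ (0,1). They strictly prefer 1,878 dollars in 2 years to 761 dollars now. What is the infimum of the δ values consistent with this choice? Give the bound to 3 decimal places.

Comparing present values: 761 < δ^2·1878.
So δ^2 > 761/1878 = 0.40522; taking the square root of both positive sides preserves the inequality.
δ > 0.40522^(1/2) = 0.637.

δ > 0.637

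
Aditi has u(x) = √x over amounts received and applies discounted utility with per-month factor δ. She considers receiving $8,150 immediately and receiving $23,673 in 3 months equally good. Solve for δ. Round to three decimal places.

Indifference means u(8150) = δ^3 · u(23673), so δ^3 = u(8150)/u(23673).
Since u(x) = √x, δ^3 = √(8150/23673) = 0.58675.
Taking the cube root: δ = 0.58675^(1/3) ≈ 0.837.

δ ≈ 0.837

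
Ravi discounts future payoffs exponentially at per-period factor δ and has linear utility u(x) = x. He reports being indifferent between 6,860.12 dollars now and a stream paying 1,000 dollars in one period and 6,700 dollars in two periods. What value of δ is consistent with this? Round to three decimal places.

Present value of the stream is 1000·δ + 6700·δ². Indifference gives 1000δ + 6700δ² = 6860.12.
So 6700δ² + 1000δ − 6860.12 = 0.
By the quadratic formula (taking the positive root), δ = (−1000 + √184851216.00) / 13400 ≈ 0.940.

δ ≈ 0.940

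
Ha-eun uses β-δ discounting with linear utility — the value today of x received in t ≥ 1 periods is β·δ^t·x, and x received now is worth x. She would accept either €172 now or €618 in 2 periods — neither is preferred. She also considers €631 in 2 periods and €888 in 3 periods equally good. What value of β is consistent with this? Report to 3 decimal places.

β ≈ 0.551

The second indifference involves only future payoffs, so β cancels: β·δ^2·631 = β·δ^3·888, giving δ = 631/888 = 0.71059.
Now use the now-vs-future pair: 172 = β·δ^2·618 gives β = 172/(0.50493·618) ≈ 0.551.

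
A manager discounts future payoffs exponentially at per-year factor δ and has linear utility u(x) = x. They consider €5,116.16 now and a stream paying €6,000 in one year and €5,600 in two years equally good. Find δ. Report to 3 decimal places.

δ ≈ 0.560

Present value of the stream is 6000·δ + 5600·δ². Indifference gives 6000δ + 5600δ² = 5116.16.
That is, 5600δ² + 6000δ − 5116.16 = 0, a quadratic in δ.
The positive root is δ = [−6000 + √(6000² + 4·5600·5116.16)] / (2·5600) = (−6000 + 12272.000)/11200 ≈ 0.560.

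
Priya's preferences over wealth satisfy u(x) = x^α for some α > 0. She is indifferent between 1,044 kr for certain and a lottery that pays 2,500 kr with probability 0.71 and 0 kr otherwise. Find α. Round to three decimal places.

Since u(0) = 0, the lottery's EU is 0.71·2500^α.
Indifference: 1044^α = 0.71·2500^α, so (1044/2500)^α = 0.71.
Taking logs: α·ln(1044/2500) = ln(0.71), so α = -0.342490 / -0.873231 ≈ 0.392.

α ≈ 0.392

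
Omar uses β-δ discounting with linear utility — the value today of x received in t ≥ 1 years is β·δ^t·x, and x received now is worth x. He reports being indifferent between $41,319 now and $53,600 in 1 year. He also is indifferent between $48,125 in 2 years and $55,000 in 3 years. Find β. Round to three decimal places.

The second indifference involves only future payoffs, so β cancels: β·δ^2·48125 = β·δ^3·55000, giving δ = 48125/55000 = 0.87500.
Substituting δ into 41319 = β·δ·53600: β = 41319/(46900.000) ≈ 0.881.

β ≈ 0.881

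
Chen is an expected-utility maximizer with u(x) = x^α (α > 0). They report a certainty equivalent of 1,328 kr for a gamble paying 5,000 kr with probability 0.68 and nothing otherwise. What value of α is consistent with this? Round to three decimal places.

α ≈ 0.291

The lottery's expected utility is 0.68·u(5000) + 0.32·u(0) = 0.68·5000^α (since u(0) = 0 for α > 0).
Setting u(1328) equal to that: 1328^α = 0.68·5000^α ⇒ (1328/5000)^α = 0.68.
Taking logs: α·ln(1328/5000) = ln(0.68), so α = -0.385662 / -1.325764 ≈ 0.291.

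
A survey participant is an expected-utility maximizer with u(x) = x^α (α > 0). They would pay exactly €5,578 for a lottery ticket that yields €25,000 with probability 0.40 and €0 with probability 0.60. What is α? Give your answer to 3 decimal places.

EU(lottery) = 0.40·25000^α + 0.60·0 = 0.40·25000^α.
Indifference: 5578^α = 0.40·25000^α, so (5578/25000)^α = 0.40.
α = ln(0.40) / ln(5578/25000) = -0.916291/-1.500046 ≈ 0.611.

α ≈ 0.611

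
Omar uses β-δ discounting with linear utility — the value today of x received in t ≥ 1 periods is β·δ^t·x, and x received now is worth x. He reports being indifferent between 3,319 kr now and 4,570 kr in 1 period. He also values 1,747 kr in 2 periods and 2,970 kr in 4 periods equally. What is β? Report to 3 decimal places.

β ≈ 0.947

From the later pair, β·δ^2·1747 = β·δ^4·2970; dividing through, δ^2 = 1747/2970 = 0.58822, so δ = 0.76695.
The first indifference: 3319 = β·δ·4570, so β = 3319/(δ·4570) = 3319/(0.76695·4570) ≈ 0.947.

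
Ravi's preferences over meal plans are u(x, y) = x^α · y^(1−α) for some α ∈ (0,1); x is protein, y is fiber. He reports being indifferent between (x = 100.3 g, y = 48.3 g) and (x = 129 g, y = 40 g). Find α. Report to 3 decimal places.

α ≈ 0.428

Set the two utilities equal: 100.3^α·48.3^(1−α) = 129^α·40^(1−α).
Rearrange to (100.3/129)^α = (40/48.3)^(1−α) and take logs: α·-0.251647 = (1−α)·-0.188552.
With A = -0.251647 and B = -0.188552: α·A = (1−α)·B, so α = B/(A+B) = -0.188552/-0.440199 ≈ 0.428.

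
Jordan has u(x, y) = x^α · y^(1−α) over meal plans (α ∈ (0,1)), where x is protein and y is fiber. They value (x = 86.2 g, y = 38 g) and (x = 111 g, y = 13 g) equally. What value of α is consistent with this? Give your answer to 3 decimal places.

Set the two utilities equal: 86.2^α·38^(1−α) = 111^α·13^(1−α).
Rearrange to (86.2/111)^α = (13/38)^(1−α) and take logs: α·-0.252860 = (1−α)·-1.072637.
So α/(1−α) = (-1.072637)/(-0.252860) = 4.242019, and α = 4.242019/5.242019 ≈ 0.809.

α ≈ 0.809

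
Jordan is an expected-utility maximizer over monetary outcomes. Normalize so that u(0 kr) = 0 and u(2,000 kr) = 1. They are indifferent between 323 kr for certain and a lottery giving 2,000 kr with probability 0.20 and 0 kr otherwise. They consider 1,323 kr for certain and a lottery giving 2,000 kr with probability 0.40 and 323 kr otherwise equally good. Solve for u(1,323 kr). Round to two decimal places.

From the first indifference, u(323 kr) = 0.20·u(2,000 kr) + 0.80·u(0 kr) = 0.20·1 + 0.80·0 = 0.20.
The second indifference gives u(1,323 kr) = 0.40·u(2,000 kr) + 0.60·u(323 kr) = 0.40·1.00 + 0.60·0.20 = 0.5200.

0.52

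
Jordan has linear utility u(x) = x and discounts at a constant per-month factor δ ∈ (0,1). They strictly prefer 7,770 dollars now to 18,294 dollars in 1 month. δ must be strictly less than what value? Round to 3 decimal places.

δ < 0.425

The preference means 7770 > δ·18294.
Dividing through by 18294 gives δ < 0.42473.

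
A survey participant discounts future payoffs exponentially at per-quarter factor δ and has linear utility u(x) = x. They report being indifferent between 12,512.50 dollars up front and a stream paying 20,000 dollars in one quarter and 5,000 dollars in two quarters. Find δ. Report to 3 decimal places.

The stream is worth 20000δ + 5000δ² today, so 20000δ + 5000δ² = 12512.50.
Rearranged: 5000δ² + 20000δ − 12512.50 = 0.
The positive root is δ = [−20000 + √(20000² + 4·5000·12512.50)] / (2·5000) = (−20000 + 25500.000)/10000 ≈ 0.550.

δ ≈ 0.550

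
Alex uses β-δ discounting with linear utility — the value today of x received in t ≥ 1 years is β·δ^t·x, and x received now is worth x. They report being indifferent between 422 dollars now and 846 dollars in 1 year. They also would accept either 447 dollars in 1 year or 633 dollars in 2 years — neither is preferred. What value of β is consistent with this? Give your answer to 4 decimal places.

β ≈ 0.7064

Both payoffs in the second observation are in the future, so β drops out: δ^1·447 = δ^2·633 ⇒ δ = 447/633 = 0.70616.
Now use the now-vs-future pair: 422 = β·δ·846 gives β = 422/(0.70616·846) ≈ 0.7064.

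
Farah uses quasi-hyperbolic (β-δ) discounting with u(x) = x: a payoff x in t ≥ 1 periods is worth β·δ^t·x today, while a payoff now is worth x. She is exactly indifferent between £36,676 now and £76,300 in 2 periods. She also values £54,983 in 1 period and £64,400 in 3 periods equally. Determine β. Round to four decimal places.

The second indifference involves only future payoffs, so β cancels: β·δ^1·54983 = β·δ^3·64400, giving δ^2 = 54983/64400 = 0.85377, so δ = 0.92400.
Now use the now-vs-future pair: 36676 = β·δ^2·76300 gives β = 36676/(0.85377·76300) ≈ 0.5630.

β ≈ 0.5630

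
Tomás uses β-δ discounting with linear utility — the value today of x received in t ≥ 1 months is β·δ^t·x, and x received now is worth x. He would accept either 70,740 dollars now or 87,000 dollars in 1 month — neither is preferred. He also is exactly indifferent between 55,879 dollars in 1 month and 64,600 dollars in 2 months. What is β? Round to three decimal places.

β ≈ 0.940

The second indifference involves only future payoffs, so β cancels: β·δ^1·55879 = β·δ^2·64600, giving δ = 55879/64600 = 0.86500.
Now use the now-vs-future pair: 70740 = β·δ·87000 gives β = 70740/(0.86500·87000) ≈ 0.940.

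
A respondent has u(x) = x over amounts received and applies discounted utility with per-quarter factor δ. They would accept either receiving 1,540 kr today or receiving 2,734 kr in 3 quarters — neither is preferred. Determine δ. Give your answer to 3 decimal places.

Indifference means u(1540) = δ^3 · u(2734), so δ^3 = u(1540)/u(2734).
With u(x) = x: δ^3 = 1540/2734 = 0.56328.
So δ = 0.56328^(1/3) ≈ 0.826.

δ ≈ 0.826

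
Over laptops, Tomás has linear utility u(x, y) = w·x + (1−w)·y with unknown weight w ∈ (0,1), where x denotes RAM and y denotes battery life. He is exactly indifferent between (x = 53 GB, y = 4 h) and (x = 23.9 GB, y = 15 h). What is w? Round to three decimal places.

u(53,4) = u(23.9,15) means w·53 + (1−w)·4 = w·23.9 + (1−w)·15.
Rearranging, 29.1·w − 11·(1−w) = 0.
The marginal rate of substitution is 11/29.1, so w = 11/(29.1+11) = 0.274.

w = 0.274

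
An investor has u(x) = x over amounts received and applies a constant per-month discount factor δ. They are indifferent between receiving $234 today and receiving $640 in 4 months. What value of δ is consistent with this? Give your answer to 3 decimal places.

δ ≈ 0.778

The payoff in 4 months is discounted by δ^4, so u(234) = δ^4·u(640) and δ^4 = u(234)/u(640).
With u(x) = x: δ^4 = 234/640 = 0.36562.
Taking the 4th root: δ = 0.36562^(1/4) ≈ 0.778.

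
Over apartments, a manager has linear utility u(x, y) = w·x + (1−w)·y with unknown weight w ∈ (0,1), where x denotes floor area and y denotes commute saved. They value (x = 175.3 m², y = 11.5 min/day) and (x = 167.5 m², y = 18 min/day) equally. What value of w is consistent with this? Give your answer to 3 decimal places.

w = 0.455

Equating utilities: w·175.3 + (1−w)·11.5 = w·167.5 + (1−w)·18.
w·(175.3−167.5) = (1−w)·(18−11.5), i.e. w·7.8 = (1−w)·6.5.
The marginal rate of substitution is 6.5/7.8, so w = 6.5/(7.8+6.5) = 0.455.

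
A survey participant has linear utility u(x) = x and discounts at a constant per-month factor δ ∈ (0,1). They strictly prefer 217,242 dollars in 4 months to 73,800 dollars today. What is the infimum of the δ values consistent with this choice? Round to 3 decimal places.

δ > 0.763

The preference means 73800 < δ^4·217242.
Dividing by 217242: δ^4 > 0.33971. Both sides are positive, so the 4th root keeps the direction.
δ > 0.33971^(1/4) = 0.763.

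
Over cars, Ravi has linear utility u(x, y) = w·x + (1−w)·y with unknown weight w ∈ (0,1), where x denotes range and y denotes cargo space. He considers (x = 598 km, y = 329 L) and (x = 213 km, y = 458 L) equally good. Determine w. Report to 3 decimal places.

Indifference: w·598 + (1−w)·329 = w·213 + (1−w)·458.
Collecting terms: w·385 = (1−w)·129.
Hence w = 129/(385+129) = 129/514 = 0.251.

w = 0.251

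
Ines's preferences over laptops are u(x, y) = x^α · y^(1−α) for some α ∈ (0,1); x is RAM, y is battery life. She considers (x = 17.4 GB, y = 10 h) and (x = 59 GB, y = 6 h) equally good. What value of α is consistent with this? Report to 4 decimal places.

The Cobb–Douglas utilities coincide, so 17.4^α·10^(1−α) = 59^α·6^(1−α).
Rearrange to (17.4/59)^α = (6/10)^(1−α) and take logs: α·-1.2210672 = (1−α)·-0.5108256.
So α/(1−α) = (-0.5108256)/(-1.2210672) = 0.4183436, and α = 0.4183436/1.4183436 ≈ 0.2950.

α ≈ 0.2950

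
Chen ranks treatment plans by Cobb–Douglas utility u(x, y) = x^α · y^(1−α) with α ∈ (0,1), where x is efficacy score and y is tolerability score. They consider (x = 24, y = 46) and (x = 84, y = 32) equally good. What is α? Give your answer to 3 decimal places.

α ≈ 0.225

The Cobb–Douglas utilities coincide, so 24^α·46^(1−α) = 84^α·32^(1−α).
(24/84)^α = (32/46)^(1−α); take logs: α·ln(24/84) = (1−α)·ln(32/46), i.e. α·-1.252763 = (1−α)·-0.362905.
Thus α·(-1.615668) = -0.362905, so α = -0.362905/-1.615668 ≈ 0.225.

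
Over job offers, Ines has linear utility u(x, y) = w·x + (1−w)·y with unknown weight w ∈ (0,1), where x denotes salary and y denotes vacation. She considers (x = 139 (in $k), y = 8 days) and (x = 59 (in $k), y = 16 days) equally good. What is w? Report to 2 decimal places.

w = 0.09

u(139,8) = u(59,16) means w·139 + (1−w)·8 = w·59 + (1−w)·16.
Collecting terms: w·80 = (1−w)·8.
Hence w = 8/(80+8) = 8/88 = 0.09.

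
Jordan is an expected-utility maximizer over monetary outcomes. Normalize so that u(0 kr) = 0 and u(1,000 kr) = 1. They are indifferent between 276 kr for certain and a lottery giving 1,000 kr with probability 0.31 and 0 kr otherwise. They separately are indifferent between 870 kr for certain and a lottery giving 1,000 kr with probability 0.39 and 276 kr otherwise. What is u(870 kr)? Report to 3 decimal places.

0.579

First, u(276 kr) = 0.31·u(1,000 kr) + 0.69·u(0 kr) = 0.31.
Chaining: u(870 kr) = 0.39·1.00 + 0.61·0.31 = 0.5791.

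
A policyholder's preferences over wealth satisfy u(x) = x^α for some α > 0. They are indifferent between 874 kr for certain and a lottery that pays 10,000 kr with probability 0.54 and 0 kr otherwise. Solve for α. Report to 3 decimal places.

The lottery's expected utility is 0.54·u(10000) + 0.46·u(0) = 0.54·10000^α (since u(0) = 0 for α > 0).
Setting u(874) equal to that: 874^α = 0.54·10000^α ⇒ (874/10000)^α = 0.54.
α = ln(0.54) / ln(874/10000) = -0.616186/-2.437260 ≈ 0.253.

α ≈ 0.253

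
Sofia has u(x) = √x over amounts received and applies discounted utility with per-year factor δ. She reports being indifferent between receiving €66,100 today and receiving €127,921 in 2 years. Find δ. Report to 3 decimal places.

Indifference means u(66100) = δ^2 · u(127921), so δ^2 = u(66100)/u(127921).
With u(x) = √x: δ^2 = √66100/√127921 = √(66100/127921) = 0.71884.
Taking the square root: δ = 0.71884^(1/2) ≈ 0.848.

δ ≈ 0.848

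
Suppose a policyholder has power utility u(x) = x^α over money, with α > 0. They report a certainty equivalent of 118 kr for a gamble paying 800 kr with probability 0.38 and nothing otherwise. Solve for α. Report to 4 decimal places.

The lottery's expected utility is 0.38·u(800) + 0.62·u(0) = 0.38·800^α (since u(0) = 0 for α > 0).
Setting u(118) equal to that: 118^α = 0.38·800^α ⇒ (118/800)^α = 0.38.
Taking logs: α·ln(118/800) = ln(0.38), so α = -0.9675840 / -1.9139271 ≈ 0.5055.

α ≈ 0.5055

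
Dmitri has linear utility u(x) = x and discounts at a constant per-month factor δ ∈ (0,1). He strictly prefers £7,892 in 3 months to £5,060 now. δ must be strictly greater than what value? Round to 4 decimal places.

δ > 0.8623

The preference means 5060 < δ^3·7892.
So δ^3 > 5060/7892 = 0.64116; taking the cube root of both positive sides preserves the inequality.
δ > (5060/7892)^(1/3) ≈ 0.8623.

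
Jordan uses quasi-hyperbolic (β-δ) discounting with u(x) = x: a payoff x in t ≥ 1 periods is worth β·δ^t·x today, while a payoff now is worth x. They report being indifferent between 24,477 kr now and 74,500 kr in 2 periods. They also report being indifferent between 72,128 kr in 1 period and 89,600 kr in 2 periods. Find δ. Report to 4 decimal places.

From the later pair, β·δ^1·72128 = β·δ^2·89600; dividing through, δ = 72128/89600 = 0.80500.

δ ≈ 0.8050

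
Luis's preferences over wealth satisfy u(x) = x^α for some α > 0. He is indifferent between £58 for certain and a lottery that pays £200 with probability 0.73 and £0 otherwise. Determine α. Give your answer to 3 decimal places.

The lottery's expected utility is 0.73·u(200) + 0.27·u(0) = 0.73·200^α (since u(0) = 0 for α > 0).
Setting u(58) equal to that: 58^α = 0.73·200^α ⇒ (58/200)^α = 0.73.
Taking logs: α·ln(58/200) = ln(0.73), so α = -0.314711 / -1.237874 ≈ 0.254.

α ≈ 0.254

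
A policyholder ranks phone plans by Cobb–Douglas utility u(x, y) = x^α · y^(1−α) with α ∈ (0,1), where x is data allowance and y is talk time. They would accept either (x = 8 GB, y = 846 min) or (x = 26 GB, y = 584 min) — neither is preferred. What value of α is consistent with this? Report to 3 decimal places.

α ≈ 0.239

Indifference: 8^α · 846^(1−α) = 26^α · 584^(1−α).
Rearrange to (8/26)^α = (584/846)^(1−α) and take logs: α·-1.178655 = (1−α)·-0.370618.
So α/(1−α) = (-0.370618)/(-1.178655) = 0.314441, and α = 0.314441/1.314441 ≈ 0.239.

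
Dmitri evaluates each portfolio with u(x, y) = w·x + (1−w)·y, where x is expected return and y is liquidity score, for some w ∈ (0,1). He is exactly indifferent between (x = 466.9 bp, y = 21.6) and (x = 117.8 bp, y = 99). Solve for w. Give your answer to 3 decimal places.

Equating utilities: w·466.9 + (1−w)·21.6 = w·117.8 + (1−w)·99.
Rearranging, 349.1·w − 77.4·(1−w) = 0.
So w/(1−w) = 77.4/349.1 = 0.2217, giving w = 77.4/(349.1+77.4) = 0.181.

w = 0.181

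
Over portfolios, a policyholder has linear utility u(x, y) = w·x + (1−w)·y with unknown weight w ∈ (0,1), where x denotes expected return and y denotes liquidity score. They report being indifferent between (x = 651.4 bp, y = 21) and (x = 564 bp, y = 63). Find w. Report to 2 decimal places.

u(651.4,21) = u(564,63) means w·651.4 + (1−w)·21 = w·564 + (1−w)·63.
Collecting terms: w·87.4 = (1−w)·42.
Hence w = 42/(87.4+42) = 42/129.4 = 0.32.

w = 0.32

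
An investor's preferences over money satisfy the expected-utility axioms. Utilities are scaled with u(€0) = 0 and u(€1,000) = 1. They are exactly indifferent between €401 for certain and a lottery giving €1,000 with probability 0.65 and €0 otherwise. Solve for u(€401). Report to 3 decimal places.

By the standard-gamble method, u(€401) is just the indifference probability on the best outcome: 0.65.

0.650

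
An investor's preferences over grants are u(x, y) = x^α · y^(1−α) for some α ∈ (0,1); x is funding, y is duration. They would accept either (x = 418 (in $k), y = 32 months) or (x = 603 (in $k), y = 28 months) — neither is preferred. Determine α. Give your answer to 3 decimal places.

The Cobb–Douglas utilities coincide, so 418^α·32^(1−α) = 603^α·28^(1−α).
Rearrange to (418/603)^α = (28/32)^(1−α) and take logs: α·-0.366436 = (1−α)·-0.133531.
So α/(1−α) = (-0.133531)/(-0.366436) = 0.364405, and α = 0.364405/1.364405 ≈ 0.267.

α ≈ 0.267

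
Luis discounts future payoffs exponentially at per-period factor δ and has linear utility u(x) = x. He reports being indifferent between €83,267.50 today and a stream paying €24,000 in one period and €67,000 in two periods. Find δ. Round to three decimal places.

Present value of the stream is 24000·δ + 67000·δ². Indifference gives 24000δ + 67000δ² = 83267.50.
Rearranged: 67000δ² + 24000δ − 83267.50 = 0.
By the quadratic formula (taking the positive root), δ = (−24000 + √22891690000.00) / 134000 ≈ 0.950.

δ ≈ 0.950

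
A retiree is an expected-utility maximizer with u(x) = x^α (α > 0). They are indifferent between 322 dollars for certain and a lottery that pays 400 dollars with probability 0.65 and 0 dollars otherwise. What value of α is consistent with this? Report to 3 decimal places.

α ≈ 1.986

The lottery's expected utility is 0.65·u(400) + 0.35·u(0) = 0.65·400^α (since u(0) = 0 for α > 0).
Equating: 322^α = 0.65·400^α, i.e. 0.8050^α = 0.65.
α = ln(0.65) / ln(322/400) = -0.430783/-0.216913 ≈ 1.986.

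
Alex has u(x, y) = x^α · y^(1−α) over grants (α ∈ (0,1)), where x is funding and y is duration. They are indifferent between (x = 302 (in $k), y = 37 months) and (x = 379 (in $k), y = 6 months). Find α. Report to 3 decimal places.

The Cobb–Douglas utilities coincide, so 302^α·37^(1−α) = 379^α·6^(1−α).
Rearrange to (302/379)^α = (6/37)^(1−α) and take logs: α·-0.227109 = (1−α)·-1.819158.
Thus α·(-2.046267) = -1.819158, so α = -1.819158/-2.046267 ≈ 0.889.

α ≈ 0.889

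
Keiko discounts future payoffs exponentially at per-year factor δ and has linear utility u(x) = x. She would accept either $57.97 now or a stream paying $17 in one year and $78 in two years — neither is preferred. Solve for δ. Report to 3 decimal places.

δ ≈ 0.760

Equating present values: 57.97 = 17δ + 78δ².
So 78δ² + 17δ − 57.97 = 0.
By the quadratic formula (taking the positive root), δ = (−17 + √18375.64) / 156 ≈ 0.760.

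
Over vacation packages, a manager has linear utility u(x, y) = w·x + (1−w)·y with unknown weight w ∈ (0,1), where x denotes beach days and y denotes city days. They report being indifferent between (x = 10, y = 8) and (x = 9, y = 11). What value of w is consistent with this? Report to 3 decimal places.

w = 0.750

u(10,8) = u(9,11) means w·10 + (1−w)·8 = w·9 + (1−w)·11.
Collecting terms: w·1 = (1−w)·3.
So w/(1−w) = 3/1 = 3.0000, giving w = 3/(1+3) = 0.750.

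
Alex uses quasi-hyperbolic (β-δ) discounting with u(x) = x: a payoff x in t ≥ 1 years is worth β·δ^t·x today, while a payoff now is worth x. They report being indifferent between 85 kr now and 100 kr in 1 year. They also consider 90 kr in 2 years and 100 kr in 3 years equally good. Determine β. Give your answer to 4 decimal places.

β ≈ 0.9444

Both payoffs in the second observation are in the future, so β drops out: δ^2·90 = δ^3·100 ⇒ δ = 90/100 = 0.90000.
Substituting δ into 85 = β·δ·100: β = 85/(90.000) ≈ 0.9444.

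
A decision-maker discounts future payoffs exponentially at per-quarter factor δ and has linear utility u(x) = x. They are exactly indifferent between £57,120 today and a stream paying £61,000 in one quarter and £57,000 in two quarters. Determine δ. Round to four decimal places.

δ ≈ 0.6000

The stream is worth 61000δ + 57000δ² today, so 61000δ + 57000δ² = 57120.
So 57000δ² + 61000δ − 57120 = 0.
δ = (−61000 + √(61000² + 4·57000·57120)) / (2·57000) = (−61000 + √16744360000.00) / 114000 ≈ 0.6000.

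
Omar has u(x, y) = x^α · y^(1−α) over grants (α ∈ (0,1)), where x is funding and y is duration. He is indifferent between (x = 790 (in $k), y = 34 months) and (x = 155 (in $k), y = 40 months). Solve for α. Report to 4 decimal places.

The Cobb–Douglas utilities coincide, so 790^α·34^(1−α) = 155^α·40^(1−α).
Rearrange to (790/155)^α = (40/34)^(1−α) and take logs: α·1.6286078 = (1−α)·0.1625189.
Thus α·(1.7911267) = 0.1625189, so α = 0.1625189/1.7911267 ≈ 0.0907.

α ≈ 0.0907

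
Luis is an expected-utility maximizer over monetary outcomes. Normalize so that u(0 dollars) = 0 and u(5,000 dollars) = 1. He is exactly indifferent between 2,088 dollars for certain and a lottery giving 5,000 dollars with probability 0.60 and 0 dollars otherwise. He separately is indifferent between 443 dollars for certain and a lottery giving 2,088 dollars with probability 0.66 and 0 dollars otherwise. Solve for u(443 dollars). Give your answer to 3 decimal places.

From the first indifference, u(2,088 dollars) = 0.60·u(5,000 dollars) + 0.40·u(0 dollars) = 0.60·1 + 0.40·0 = 0.60.
Then u(443 dollars) = 0.66·u(2,088 dollars) + 0.34·u(0 dollars) = 0.66·0.60 + 0.34·0.00 = 0.3960.

0.396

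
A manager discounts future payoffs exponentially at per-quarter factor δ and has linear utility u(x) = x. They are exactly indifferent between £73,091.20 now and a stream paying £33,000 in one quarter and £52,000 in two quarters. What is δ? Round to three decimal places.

δ ≈ 0.910

The stream is worth 33000δ + 52000δ² today, so 33000δ + 52000δ² = 73091.20.
Rearranged: 52000δ² + 33000δ − 73091.20 = 0.
By the quadratic formula (taking the positive root), δ = (−33000 + √16291969600.00) / 104000 ≈ 0.910.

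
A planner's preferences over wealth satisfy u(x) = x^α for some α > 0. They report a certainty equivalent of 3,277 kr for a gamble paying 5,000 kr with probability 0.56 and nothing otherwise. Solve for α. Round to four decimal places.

The lottery's expected utility is 0.56·u(5000) + 0.44·u(0) = 0.56·5000^α (since u(0) = 0 for α > 0).
Indifference: 3277^α = 0.56·5000^α, so (3277/5000)^α = 0.56.
Taking logs: α·ln(3277/5000) = ln(0.56), so α = -0.5798185 / -0.4225095 ≈ 1.3723.

α ≈ 1.3723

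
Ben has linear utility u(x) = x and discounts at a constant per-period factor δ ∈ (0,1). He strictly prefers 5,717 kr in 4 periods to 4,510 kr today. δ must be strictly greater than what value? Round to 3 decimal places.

δ > 0.942

The preference means 4510 < δ^4·5717.
So δ^4 > 4510/5717 = 0.78888; taking the 4th root of both positive sides preserves the inequality.
δ > (4510/5717)^(1/4) ≈ 0.942.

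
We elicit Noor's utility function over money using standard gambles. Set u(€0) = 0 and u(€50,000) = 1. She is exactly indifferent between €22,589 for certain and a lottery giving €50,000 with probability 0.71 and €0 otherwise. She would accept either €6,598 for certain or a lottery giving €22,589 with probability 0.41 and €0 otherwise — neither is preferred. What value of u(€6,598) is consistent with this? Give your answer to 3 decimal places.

First, u(€22,589) = 0.71·u(€50,000) + 0.29·u(€0) = 0.71.
Chaining: u(€6,598) = 0.41·0.71 + 0.59·0.00 = 0.2911.

0.291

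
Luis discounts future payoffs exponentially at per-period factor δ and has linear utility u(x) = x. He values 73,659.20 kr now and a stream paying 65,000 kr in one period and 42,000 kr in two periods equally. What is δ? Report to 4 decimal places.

Equating present values: 73659.20 = 65000δ + 42000δ².
So 42000δ² + 65000δ − 73659.20 = 0.
The positive root is δ = [−65000 + √(65000² + 4·42000·73659.20)] / (2·42000) = (−65000 + 128840.000)/84000 ≈ 0.7600.

δ ≈ 0.7600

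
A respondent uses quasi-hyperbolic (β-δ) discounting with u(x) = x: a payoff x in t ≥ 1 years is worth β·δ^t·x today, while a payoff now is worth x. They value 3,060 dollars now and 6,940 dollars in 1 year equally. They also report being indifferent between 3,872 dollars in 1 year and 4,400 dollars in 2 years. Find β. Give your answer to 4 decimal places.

Both payoffs in the second observation are in the future, so β drops out: δ^1·3872 = δ^2·4400 ⇒ δ = 3872/4400 = 0.88000.
The first indifference: 3060 = β·δ·6940, so β = 3060/(δ·6940) = 3060/(0.88000·6940) ≈ 0.5010.

β ≈ 0.5010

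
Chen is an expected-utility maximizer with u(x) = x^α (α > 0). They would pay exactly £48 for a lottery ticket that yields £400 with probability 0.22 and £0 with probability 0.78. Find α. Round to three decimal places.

α ≈ 0.714

The lottery's expected utility is 0.22·u(400) + 0.78·u(0) = 0.22·400^α (since u(0) = 0 for α > 0).
Setting u(48) equal to that: 48^α = 0.22·400^α ⇒ (48/400)^α = 0.22.
Taking logs: α·ln(48/400) = ln(0.22), so α = -1.514128 / -2.120264 ≈ 0.714.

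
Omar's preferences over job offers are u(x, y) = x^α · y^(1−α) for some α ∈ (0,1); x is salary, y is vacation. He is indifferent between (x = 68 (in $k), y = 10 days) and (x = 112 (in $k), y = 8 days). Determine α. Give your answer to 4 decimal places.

α ≈ 0.3090

Indifference: 68^α · 10^(1−α) = 112^α · 8^(1−α).
Rearrange to (68/112)^α = (8/10)^(1−α) and take logs: α·-0.4989912 = (1−α)·-0.2231436.
So α/(1−α) = (-0.2231436)/(-0.4989912) = 0.4471894, and α = 0.4471894/1.4471894 ≈ 0.3090.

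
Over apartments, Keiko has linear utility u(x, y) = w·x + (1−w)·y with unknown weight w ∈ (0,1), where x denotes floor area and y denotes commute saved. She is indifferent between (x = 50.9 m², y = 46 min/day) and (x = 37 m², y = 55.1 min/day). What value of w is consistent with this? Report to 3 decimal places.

Indifference: w·50.9 + (1−w)·46 = w·37 + (1−w)·55.1.
Collecting terms: w·13.9 = (1−w)·9.1.
The marginal rate of substitution is 9.1/13.9, so w = 9.1/(13.9+9.1) = 0.396.

w = 0.396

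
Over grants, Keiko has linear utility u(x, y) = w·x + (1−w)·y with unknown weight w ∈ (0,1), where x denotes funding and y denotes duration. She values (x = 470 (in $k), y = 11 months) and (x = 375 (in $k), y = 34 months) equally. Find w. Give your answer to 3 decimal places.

u(470,11) = u(375,34) means w·470 + (1−w)·11 = w·375 + (1−w)·34.
w·(470−375) = (1−w)·(34−11), i.e. w·95 = (1−w)·23.
The marginal rate of substitution is 23/95, so w = 23/(95+23) = 0.195.

w = 0.195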